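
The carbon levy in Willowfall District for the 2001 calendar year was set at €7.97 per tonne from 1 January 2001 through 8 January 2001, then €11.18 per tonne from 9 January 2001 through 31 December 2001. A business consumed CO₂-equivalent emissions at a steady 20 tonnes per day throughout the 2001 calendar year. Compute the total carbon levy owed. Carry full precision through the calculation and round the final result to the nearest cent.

€81,100.40

1 January – 8 January 2001: 8 days × 20 tonnes/day = 160 tonnes at €7.97/tonne → €1,275.20
9 January – 31 December 2001: 357 days × 20 tonnes/day = 7,140 tonnes at €11.18/tonne → €79,825.20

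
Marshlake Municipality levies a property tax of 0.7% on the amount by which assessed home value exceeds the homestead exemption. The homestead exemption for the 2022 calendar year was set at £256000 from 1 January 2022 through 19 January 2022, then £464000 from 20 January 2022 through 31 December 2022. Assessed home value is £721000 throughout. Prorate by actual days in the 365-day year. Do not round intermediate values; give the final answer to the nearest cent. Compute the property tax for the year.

£1874.79

1 January – 19 January 2022: 19 days, exemption £256000 → (£721000 − £256000) × 0.7% × 19/365 = £169.4384
20 January – 31 December 2022: 346 days, exemption £464000 → (£721000 − £464000) × 0.7% × 346/365 = £1705.3534
Total = £1874.7918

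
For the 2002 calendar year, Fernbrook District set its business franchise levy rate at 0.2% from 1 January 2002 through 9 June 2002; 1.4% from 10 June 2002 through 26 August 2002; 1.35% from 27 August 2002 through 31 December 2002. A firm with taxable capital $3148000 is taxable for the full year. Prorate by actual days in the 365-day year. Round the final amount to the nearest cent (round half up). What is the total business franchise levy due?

$26964.99

1 January – 9 June 2002: 160 days at 0.2% → $3148000 × 0.2% × 160/365 = $2759.8904
10 June – 26 August 2002: 78 days at 1.4% → $3148000 × 1.4% × 78/365 = $9418.1260
27 August – 31 December 2002: 127 days at 1.35% → $3148000 × 1.35% × 127/365 = $14786.9753
Total = $26964.9918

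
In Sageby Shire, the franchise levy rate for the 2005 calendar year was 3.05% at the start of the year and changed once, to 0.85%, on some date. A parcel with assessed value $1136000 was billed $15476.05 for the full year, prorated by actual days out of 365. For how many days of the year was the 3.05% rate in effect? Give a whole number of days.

85 days

Let d = days at the first rate; then 365 − d days at the second rate.
$1136000 × [3.05%·d + 0.85%·(365−d)] / 365 = $15476.05
Solving gives d = 85, so the new rate took effect on 27 Mar 2005.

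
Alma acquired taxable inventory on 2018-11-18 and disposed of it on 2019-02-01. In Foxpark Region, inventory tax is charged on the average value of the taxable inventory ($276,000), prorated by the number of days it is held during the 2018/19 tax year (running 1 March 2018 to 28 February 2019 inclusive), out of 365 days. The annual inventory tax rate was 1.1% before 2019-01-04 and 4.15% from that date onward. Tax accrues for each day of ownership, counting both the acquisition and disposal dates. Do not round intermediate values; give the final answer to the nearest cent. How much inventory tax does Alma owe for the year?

$1,300.98

2018-11-18 to 2019-01-03: 47 days at 1.1% → $276,000 × 1.1% × 47/365 = $390.9370
2019-01-04 to 2019-02-01: 29 days at 4.15% → $276,000 × 4.15% × 29/365 = $910.0438
Total = $1,300.9808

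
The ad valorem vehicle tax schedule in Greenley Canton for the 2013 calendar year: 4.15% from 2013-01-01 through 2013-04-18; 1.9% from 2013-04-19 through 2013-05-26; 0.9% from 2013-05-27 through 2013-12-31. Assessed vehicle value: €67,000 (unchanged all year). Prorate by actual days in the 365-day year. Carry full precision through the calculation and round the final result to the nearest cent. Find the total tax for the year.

2013-01-01 to 2013-04-18: 108 days at 4.15% → €67,000 × 4.15% × 108/365 = €822.7233
2013-04-19 to 2013-05-26: 38 days at 1.9% → €67,000 × 1.9% × 38/365 = €132.5315
2013-05-27 to 2013-12-31: 219 days at 0.9% → €67,000 × 0.9% × 219/365 = €361.8000
Total = €1,317.0548

€1,317.05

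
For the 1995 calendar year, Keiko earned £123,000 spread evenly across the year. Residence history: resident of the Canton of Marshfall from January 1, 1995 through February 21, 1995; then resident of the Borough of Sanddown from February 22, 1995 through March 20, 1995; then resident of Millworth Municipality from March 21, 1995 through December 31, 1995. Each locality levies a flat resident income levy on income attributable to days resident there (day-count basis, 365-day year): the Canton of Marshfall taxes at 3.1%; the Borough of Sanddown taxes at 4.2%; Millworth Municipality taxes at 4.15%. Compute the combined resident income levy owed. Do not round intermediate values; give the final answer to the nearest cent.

The Canton of Marshfall, January 1 – February 21, 1995: 52 days → £123,000 × 3.1% × 52/365 = £543.2219
The Borough of Sanddown, February 22 – March 20, 1995: 27 days → £123,000 × 4.2% × 27/365 = £382.1425
Millworth Municipality, March 21 – December 31, 1995: 286 days → £123,000 × 4.15% × 286/365 = £3,999.6904
Total = £4,925.0548

£4,925.05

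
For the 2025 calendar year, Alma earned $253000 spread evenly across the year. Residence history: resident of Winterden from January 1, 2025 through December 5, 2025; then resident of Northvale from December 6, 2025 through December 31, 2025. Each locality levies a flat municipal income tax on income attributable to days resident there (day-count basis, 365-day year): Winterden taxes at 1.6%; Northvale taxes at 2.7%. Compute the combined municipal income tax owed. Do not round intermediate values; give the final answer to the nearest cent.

Winterden, January 1 – December 5, 2025: 339 days → $253000 × 1.6% × 339/365 = $3759.6493
Northvale, December 6 – December 31, 2025: 26 days → $253000 × 2.7% × 26/365 = $486.5918
Total = $4246.2411

$4246.24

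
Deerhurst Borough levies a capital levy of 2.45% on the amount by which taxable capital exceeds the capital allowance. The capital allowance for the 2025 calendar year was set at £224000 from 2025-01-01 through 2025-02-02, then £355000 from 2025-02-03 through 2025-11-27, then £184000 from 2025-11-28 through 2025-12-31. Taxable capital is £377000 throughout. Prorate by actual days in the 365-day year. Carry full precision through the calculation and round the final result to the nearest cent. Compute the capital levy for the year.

2025-01-01 to 2025-02-02: 33 days, exemption £224000 → (£377000 − £224000) × 2.45% × 33/365 = £338.9055
2025-02-03 to 2025-11-27: 298 days, exemption £355000 → (£377000 − £355000) × 2.45% × 298/365 = £440.0603
2025-11-28 to 2025-12-31: 34 days, exemption £184000 → (£377000 − £184000) × 2.45% × 34/365 = £440.4630
Total = £1219.4288

£1219.43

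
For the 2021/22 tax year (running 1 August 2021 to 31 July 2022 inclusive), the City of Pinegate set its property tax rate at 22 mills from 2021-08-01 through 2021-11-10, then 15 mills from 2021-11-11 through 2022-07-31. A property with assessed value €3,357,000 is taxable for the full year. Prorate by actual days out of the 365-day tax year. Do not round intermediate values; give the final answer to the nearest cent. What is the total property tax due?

2021-08-01 to 2021-11-10: 102 days at 22 mills → €3,357,000 × 2.2% × 102/365 = €20,638.6521
2021-11-11 to 2022-07-31: 263 days at 15 mills → €3,357,000 × 1.5% × 263/365 = €36,283.1918
Total = €56,921.8438

€56,921.84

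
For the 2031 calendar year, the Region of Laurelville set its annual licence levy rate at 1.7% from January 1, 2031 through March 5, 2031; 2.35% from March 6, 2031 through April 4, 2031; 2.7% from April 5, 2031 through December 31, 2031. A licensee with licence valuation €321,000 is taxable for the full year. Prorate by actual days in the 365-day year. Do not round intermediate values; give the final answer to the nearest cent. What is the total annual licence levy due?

January 1 – March 5, 2031: 64 days at 1.7% → €321,000 × 1.7% × 64/365 = €956.8438
March 6 – April 4, 2031: 30 days at 2.35% → €321,000 × 2.35% × 30/365 = €620.0137
April 5 – December 31, 2031: 271 days at 2.7% → €321,000 × 2.7% × 271/365 = €6,434.9507
Total = €8,011.8082

€8,011.81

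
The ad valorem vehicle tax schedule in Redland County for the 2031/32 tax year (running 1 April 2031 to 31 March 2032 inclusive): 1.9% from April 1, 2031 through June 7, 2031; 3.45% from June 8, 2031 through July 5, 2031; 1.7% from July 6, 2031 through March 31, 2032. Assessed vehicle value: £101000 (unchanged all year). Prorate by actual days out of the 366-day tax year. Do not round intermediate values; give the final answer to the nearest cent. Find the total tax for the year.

£1889.75

April 1 – June 7, 2031: 68 days at 1.9% → £101000 × 1.9% × 68/366 = £356.5355
June 8 – July 5, 2031: 28 days at 3.45% → £101000 × 3.45% × 28/366 = £266.5738
July 6, 2031 – March 31, 2032: 270 days at 1.7% → £101000 × 1.7% × 270/366 = £1266.6393
Total = £1889.7486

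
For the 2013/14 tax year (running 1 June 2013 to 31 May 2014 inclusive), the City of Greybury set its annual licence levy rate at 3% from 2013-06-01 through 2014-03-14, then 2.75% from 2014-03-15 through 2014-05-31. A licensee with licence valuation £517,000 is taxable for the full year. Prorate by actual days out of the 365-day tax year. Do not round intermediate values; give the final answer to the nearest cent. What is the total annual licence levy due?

£15,233.79

2013-06-01 to 2014-03-14: 287 days at 3% → £517,000 × 3% × 287/365 = £12,195.5342
2014-03-15 to 2014-05-31: 78 days at 2.75% → £517,000 × 2.75% × 78/365 = £3,038.2603
Total = £15,233.7945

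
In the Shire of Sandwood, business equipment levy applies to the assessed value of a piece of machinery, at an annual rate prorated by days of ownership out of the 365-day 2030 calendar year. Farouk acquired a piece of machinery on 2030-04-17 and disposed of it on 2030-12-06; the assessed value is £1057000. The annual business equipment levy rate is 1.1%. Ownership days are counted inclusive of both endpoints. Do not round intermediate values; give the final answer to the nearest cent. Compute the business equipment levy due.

£7454.02

Days held (2030-04-17 to 2030-12-06): 234 out of 365
Tax = £1057000 × 1.1% × 234/365 = £7454.0219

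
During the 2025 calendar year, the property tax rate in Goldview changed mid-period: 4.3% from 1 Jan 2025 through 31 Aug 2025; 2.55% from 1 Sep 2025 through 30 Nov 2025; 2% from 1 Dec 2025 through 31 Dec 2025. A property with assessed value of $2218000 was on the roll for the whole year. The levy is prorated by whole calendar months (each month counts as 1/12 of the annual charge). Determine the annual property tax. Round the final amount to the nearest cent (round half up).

$81419.08

1 Jan – 31 Aug 2025: 8 months at 4.3% → $2218000 × 4.3% × 8/12 = $63582.6667
1 Sep – 30 Nov 2025: 3 months at 2.55% → $2218000 × 2.55% × 3/12 = $14139.7500
1 Dec – 31 Dec 2025: 1 month at 2% → $2218000 × 2% × 1/12 = $3696.6667
Total = $81419.0833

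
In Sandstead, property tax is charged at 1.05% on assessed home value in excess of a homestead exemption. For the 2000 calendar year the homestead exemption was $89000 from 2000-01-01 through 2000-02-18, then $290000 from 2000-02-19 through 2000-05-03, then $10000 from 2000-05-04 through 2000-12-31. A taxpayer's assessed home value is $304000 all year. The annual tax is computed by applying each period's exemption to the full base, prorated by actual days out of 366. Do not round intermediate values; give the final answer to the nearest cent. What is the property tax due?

2000-01-01 to 2000-02-18: 49 days, exemption $89000 → ($304000 − $89000) × 1.05% × 49/366 = $302.2336
2000-02-19 to 2000-05-03: 75 days, exemption $290000 → ($304000 − $290000) × 1.05% × 75/366 = $30.1230
2000-05-04 to 2000-12-31: 242 days, exemption $10000 → ($304000 − $10000) × 1.05% × 242/366 = $2041.1311
Total = $2373.4877

$2373.49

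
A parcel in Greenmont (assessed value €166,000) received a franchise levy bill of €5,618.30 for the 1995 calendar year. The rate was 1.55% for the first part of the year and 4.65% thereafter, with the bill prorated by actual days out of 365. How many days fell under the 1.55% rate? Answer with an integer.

149 days

Let d = days at the first rate; then 365 − d days at the second rate.
€166,000 × [1.55%·d + 4.65%·(365−d)] / 365 = €5,618.30
Solving gives d = 149, so the new rate took effect on May 30, 1995.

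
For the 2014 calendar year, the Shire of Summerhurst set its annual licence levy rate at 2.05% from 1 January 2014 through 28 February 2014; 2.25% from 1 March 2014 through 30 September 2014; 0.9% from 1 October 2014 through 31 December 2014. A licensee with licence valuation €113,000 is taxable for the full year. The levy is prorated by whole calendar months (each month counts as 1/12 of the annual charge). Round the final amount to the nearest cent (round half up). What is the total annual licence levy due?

€2,123.46

1 January – 28 February 2014: 2 months at 2.05% → €113,000 × 2.05% × 2/12 = €386.0833
1 March – 30 September 2014: 7 months at 2.25% → €113,000 × 2.25% × 7/12 = €1,483.1250
1 October – 31 December 2014: 3 months at 0.9% → €113,000 × 0.9% × 3/12 = €254.2500
Total = €2,123.4583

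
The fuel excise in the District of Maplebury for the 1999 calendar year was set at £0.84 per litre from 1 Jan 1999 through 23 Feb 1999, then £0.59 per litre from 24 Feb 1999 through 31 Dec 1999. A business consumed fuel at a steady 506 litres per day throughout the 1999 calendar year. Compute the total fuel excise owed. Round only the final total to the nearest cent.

1 Jan – 23 Feb 1999: 54 days × 506 litres/day = 27,324 litres at £0.84/litre → £22,952.16
24 Feb – 31 Dec 1999: 311 days × 506 litres/day = 157,366 litres at £0.59/litre → £92,845.94

£115,798.10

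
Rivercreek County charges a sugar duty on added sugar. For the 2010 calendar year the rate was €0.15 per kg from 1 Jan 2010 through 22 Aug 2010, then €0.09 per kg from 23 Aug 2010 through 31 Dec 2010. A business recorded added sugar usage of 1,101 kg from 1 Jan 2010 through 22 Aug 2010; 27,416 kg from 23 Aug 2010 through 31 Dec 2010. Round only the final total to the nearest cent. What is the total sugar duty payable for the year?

€2,632.59

1 Jan – 22 Aug 2010: 1,101 kg at €0.15/kg → €165.15
23 Aug – 31 Dec 2010: 27,416 kg at €0.09/kg → €2,467.44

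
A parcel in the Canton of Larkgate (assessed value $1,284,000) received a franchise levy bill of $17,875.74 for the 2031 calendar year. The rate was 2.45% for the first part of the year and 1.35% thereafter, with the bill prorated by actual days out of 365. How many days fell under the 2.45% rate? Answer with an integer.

Let d = days at the first rate; then 365 − d days at the second rate.
$1,284,000 × [2.45%·d + 1.35%·(365−d)] / 365 = $17,875.74
Solving gives d = 14, so the new rate took effect on 15 Jan 2031.

14 days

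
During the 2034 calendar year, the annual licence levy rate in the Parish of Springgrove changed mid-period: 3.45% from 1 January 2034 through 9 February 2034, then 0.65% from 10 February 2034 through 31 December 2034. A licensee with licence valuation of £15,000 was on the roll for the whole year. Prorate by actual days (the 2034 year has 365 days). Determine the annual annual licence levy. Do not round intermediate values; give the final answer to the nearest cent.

£143.53

1 January – 9 February 2034: 40 days at 3.45% → £15,000 × 3.45% × 40/365 = £56.7123
10 February – 31 December 2034: 325 days at 0.65% → £15,000 × 0.65% × 325/365 = £86.8151
Total = £143.5274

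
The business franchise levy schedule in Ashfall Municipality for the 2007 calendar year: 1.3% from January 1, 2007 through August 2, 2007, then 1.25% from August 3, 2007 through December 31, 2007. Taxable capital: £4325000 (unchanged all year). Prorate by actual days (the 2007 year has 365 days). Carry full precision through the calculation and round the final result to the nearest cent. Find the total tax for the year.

January 1 – August 2, 2007: 214 days at 1.3% → £4325000 × 1.3% × 214/365 = £32964.7945
August 3 – December 31, 2007: 151 days at 1.25% → £4325000 × 1.25% × 151/365 = £22365.5822
Total = £55330.3767

£55330.38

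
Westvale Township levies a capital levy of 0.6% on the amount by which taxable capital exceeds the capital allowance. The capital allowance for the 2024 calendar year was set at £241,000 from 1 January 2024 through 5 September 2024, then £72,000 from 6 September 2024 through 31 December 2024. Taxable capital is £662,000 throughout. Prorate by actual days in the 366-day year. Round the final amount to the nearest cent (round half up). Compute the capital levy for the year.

£2,850.15

1 January – 5 September 2024: 249 days, exemption £241,000 → (£662,000 − £241,000) × 0.6% × 249/366 = £1,718.5082
6 September – 31 December 2024: 117 days, exemption £72,000 → (£662,000 − £72,000) × 0.6% × 117/366 = £1,131.6393
Total = £2,850.1475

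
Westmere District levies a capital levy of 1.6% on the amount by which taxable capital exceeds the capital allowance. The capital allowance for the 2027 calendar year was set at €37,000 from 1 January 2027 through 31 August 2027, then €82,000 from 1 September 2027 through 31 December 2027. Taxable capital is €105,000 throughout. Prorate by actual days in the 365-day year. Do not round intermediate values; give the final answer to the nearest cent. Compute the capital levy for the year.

1 January – 31 August 2027: 243 days, exemption €37,000 → (€105,000 − €37,000) × 1.6% × 243/365 = €724.3397
1 September – 31 December 2027: 122 days, exemption €82,000 → (€105,000 − €82,000) × 1.6% × 122/365 = €123.0027
Total = €847.3425

€847.34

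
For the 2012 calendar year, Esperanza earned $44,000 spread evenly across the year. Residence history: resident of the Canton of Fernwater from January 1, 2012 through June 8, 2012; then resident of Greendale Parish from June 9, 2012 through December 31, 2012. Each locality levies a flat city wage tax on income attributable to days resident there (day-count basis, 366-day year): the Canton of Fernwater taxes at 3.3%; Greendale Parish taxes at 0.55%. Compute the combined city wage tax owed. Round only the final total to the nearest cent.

$770.96

The Canton of Fernwater, January 1 – June 8, 2012: 160 days → $44,000 × 3.3% × 160/366 = $634.7541
Greendale Parish, June 9 – December 31, 2012: 206 days → $44,000 × 0.55% × 206/366 = $136.2077
Total = $770.9617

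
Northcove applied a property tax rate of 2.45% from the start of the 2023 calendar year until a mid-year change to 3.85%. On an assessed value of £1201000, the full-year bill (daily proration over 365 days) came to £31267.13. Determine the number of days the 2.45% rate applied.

Let d = days at the first rate; then 365 − d days at the second rate.
£1201000 × [2.45%·d + 3.85%·(365−d)] / 365 = £31267.13
Solving gives d = 325, so the new rate took effect on 22 Nov 2023.

325 days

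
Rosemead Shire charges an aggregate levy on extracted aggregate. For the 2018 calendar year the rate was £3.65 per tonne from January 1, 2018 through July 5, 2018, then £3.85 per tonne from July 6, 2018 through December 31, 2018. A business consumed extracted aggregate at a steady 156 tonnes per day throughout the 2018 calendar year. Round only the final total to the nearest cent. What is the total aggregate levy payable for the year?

£213,415.80

January 1 – July 5, 2018: 186 days × 156 tonnes/day = 29,016 tonnes at £3.65/tonne → £105,908.40
July 6 – December 31, 2018: 179 days × 156 tonnes/day = 27,924 tonnes at £3.85/tonne → £107,507.40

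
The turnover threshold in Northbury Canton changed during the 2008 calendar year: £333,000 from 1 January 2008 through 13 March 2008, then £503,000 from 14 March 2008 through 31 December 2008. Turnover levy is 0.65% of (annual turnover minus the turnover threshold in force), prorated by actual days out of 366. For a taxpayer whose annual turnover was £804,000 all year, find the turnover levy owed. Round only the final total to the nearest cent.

£2,176.90

1 January – 13 March 2008: 73 days, exemption £333,000 → (£804,000 − £333,000) × 0.65% × 73/366 = £610.6270
14 March – 31 December 2008: 293 days, exemption £503,000 → (£804,000 − £503,000) × 0.65% × 293/366 = £1,566.2691
Total = £2,176.8962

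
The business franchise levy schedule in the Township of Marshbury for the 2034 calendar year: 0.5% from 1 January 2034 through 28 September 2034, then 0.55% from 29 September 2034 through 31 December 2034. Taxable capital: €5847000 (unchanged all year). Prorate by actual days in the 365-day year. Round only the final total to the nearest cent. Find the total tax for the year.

€29987.90

1 January – 28 September 2034: 271 days at 0.5% → €5847000 × 0.5% × 271/365 = €21705.9863
29 September – 31 December 2034: 94 days at 0.55% → €5847000 × 0.55% × 94/365 = €8281.9151
Total = €29987.9014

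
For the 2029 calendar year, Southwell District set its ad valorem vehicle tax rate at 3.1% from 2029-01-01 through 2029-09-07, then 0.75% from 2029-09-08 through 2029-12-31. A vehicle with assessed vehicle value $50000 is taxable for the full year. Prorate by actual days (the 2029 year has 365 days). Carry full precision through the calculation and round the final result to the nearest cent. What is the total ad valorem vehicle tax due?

$1179.79

2029-01-01 to 2029-09-07: 250 days at 3.1% → $50000 × 3.1% × 250/365 = $1061.6438
2029-09-08 to 2029-12-31: 115 days at 0.75% → $50000 × 0.75% × 115/365 = $118.1507
Total = $1179.7945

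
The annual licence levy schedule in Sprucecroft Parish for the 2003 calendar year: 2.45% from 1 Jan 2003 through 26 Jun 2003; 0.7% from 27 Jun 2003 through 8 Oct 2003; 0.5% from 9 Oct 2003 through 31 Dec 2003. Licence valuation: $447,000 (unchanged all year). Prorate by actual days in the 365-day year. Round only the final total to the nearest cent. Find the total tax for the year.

1 Jan – 26 Jun 2003: 177 days at 2.45% → $447,000 × 2.45% × 177/365 = $5,310.7274
27 Jun – 8 Oct 2003: 104 days at 0.7% → $447,000 × 0.7% × 104/365 = $891.5507
9 Oct – 31 Dec 2003: 84 days at 0.5% → $447,000 × 0.5% × 84/365 = $514.3562
Total = $6,716.6342

$6,716.63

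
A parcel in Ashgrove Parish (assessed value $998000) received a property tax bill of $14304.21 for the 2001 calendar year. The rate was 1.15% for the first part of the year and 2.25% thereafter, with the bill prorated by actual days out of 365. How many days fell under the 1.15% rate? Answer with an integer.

Let d = days at the first rate; then 365 − d days at the second rate.
$998000 × [1.15%·d + 2.25%·(365−d)] / 365 = $14304.21
Solving gives d = 271, so the new rate took effect on 29 September 2001.

271 days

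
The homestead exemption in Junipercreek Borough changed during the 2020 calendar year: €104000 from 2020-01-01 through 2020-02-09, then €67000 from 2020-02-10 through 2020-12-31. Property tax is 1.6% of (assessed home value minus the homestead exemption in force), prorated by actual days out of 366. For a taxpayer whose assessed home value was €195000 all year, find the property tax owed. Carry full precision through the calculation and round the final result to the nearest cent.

€1983.30

2020-01-01 to 2020-02-09: 40 days, exemption €104000 → (€195000 − €104000) × 1.6% × 40/366 = €159.1257
2020-02-10 to 2020-12-31: 326 days, exemption €67000 → (€195000 − €67000) × 1.6% × 326/366 = €1824.1749
Total = €1983.3005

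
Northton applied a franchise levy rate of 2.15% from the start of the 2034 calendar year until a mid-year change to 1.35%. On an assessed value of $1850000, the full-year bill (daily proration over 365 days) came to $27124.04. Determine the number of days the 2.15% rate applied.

Let d = days at the first rate; then 365 − d days at the second rate.
$1850000 × [2.15%·d + 1.35%·(365−d)] / 365 = $27124.04
Solving gives d = 53, so the new rate took effect on 23 Feb 2034.

53 days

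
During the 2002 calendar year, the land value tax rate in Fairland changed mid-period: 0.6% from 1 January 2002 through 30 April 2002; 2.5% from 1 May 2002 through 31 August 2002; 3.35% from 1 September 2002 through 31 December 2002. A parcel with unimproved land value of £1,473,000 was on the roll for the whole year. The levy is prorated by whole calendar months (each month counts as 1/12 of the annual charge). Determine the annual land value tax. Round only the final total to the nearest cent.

£31,669.50

1 January – 30 April 2002: 4 months at 0.6% → £1,473,000 × 0.6% × 4/12 = £2,946.0000
1 May – 31 August 2002: 4 months at 2.5% → £1,473,000 × 2.5% × 4/12 = £12,275.0000
1 September – 31 December 2002: 4 months at 3.35% → £1,473,000 × 3.35% × 4/12 = £16,448.5000
Total = £31,669.5000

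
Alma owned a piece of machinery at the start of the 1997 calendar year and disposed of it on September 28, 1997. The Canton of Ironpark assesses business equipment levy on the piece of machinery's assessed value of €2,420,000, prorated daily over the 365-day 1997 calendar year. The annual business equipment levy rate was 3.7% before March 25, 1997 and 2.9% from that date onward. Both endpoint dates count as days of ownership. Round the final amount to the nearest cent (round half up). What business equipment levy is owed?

€56,508.66

January 1 – March 24, 1997: 83 days at 3.7% → €2,420,000 × 3.7% × 83/365 = €20,361.1507
March 25 – September 28, 1997: 188 days at 2.9% → €2,420,000 × 2.9% × 188/365 = €36,147.5068
Total = €56,508.6575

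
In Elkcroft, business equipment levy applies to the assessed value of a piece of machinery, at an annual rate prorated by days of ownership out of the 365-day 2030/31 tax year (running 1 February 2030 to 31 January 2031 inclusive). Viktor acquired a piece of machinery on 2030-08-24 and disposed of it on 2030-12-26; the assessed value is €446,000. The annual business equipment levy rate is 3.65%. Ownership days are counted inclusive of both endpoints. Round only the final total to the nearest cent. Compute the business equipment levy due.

Days held (2030-08-24 to 2030-12-26): 125 out of 365
Tax = €446,000 × 3.65% × 125/365 = €5,575.0000

€5,575.00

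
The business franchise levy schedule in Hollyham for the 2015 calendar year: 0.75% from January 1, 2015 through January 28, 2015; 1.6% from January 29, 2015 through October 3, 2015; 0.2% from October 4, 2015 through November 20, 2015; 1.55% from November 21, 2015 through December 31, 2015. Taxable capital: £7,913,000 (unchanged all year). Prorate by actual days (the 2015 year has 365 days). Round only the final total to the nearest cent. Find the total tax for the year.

£106,435.27

January 1 – January 28, 2015: 28 days at 0.75% → £7,913,000 × 0.75% × 28/365 = £4,552.6849
January 29 – October 3, 2015: 248 days at 1.6% → £7,913,000 × 1.6% × 248/365 = £86,024.0658
October 4 – November 20, 2015: 48 days at 0.2% → £7,913,000 × 0.2% × 48/365 = £2,081.2274
November 21 – December 31, 2015: 41 days at 1.55% → £7,913,000 × 1.55% × 41/365 = £13,777.2918
Total = £106,435.2699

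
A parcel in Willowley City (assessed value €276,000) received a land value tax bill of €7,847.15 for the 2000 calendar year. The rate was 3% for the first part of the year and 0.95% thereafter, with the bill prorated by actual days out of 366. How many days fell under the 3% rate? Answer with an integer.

338 days

Let d = days at the first rate; then 366 − d days at the second rate.
€276,000 × [3%·d + 0.95%·(366−d)] / 366 = €7,847.15
Solving gives d = 338, so the new rate took effect on 4 Dec 2000.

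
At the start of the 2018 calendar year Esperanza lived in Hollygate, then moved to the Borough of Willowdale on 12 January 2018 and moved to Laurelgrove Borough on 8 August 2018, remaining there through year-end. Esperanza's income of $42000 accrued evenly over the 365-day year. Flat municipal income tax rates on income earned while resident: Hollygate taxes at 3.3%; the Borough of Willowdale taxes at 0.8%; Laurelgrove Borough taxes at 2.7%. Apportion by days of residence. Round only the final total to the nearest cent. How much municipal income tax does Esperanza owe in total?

$686.84

Hollygate, 1 January – 11 January 2018: 11 days → $42000 × 3.3% × 11/365 = $41.7699
The Borough of Willowdale, 12 January – 7 August 2018: 208 days → $42000 × 0.8% × 208/365 = $191.4740
Laurelgrove Borough, 8 August – 31 December 2018: 146 days → $42000 × 2.7% × 146/365 = $453.6000
Total = $686.8438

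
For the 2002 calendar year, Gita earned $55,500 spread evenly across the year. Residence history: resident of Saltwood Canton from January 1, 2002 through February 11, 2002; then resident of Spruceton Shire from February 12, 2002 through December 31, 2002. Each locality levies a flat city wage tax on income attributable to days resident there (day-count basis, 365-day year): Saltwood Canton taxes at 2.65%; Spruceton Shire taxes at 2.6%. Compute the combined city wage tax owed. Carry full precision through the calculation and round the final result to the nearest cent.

$1,446.19

Saltwood Canton, January 1 – February 11, 2002: 42 days → $55,500 × 2.65% × 42/365 = $169.2370
Spruceton Shire, February 12 – December 31, 2002: 323 days → $55,500 × 2.6% × 323/365 = $1,276.9562
Total = $1,446.1932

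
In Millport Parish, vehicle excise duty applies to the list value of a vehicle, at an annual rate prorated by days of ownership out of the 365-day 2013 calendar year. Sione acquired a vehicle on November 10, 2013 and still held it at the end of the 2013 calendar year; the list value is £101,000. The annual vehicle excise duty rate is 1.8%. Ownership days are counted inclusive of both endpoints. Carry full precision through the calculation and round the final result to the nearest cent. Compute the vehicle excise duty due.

Days held (November 10 – December 31, 2013): 52 out of 365
Tax = £101,000 × 1.8% × 52/365 = £259.0027

£259.00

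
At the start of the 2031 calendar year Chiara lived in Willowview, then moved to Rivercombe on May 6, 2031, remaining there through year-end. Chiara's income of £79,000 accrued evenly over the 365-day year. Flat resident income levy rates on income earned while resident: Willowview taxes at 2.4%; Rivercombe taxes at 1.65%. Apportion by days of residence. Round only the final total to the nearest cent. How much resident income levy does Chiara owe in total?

£1,506.41

Willowview, January 1 – May 5, 2031: 125 days → £79,000 × 2.4% × 125/365 = £649.3151
Rivercombe, May 6 – December 31, 2031: 240 days → £79,000 × 1.65% × 240/365 = £857.0959
Total = £1,506.4110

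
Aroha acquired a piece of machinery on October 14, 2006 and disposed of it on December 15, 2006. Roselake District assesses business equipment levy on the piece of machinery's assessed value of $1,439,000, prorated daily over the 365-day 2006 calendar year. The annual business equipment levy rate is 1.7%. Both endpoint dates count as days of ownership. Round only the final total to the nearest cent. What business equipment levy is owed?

$4,222.38

Days held (October 14 – December 15, 2006): 63 out of 365
Tax = $1,439,000 × 1.7% × 63/365 = $4,222.3808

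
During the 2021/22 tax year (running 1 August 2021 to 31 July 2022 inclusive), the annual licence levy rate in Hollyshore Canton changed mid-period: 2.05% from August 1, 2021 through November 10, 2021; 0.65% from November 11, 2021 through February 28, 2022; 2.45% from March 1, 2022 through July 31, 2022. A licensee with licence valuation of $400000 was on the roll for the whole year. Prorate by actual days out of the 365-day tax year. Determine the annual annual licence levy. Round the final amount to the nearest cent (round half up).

$7183.01

August 1 – November 10, 2021: 102 days at 2.05% → $400000 × 2.05% × 102/365 = $2291.5068
November 11, 2021 – February 28, 2022: 110 days at 0.65% → $400000 × 0.65% × 110/365 = $783.5616
March 1 – July 31, 2022: 153 days at 2.45% → $400000 × 2.45% × 153/365 = $4107.9452
Total = $7183.0137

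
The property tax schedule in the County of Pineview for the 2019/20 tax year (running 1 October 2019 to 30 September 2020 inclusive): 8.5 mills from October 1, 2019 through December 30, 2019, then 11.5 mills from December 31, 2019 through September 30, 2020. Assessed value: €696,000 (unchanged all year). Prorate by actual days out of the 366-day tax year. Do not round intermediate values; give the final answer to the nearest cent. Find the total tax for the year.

October 1 – December 30, 2019: 91 days at 8.5 mills → €696,000 × 0.85% × 91/366 = €1,470.9180
December 31, 2019 – September 30, 2020: 275 days at 11.5 mills → €696,000 × 1.15% × 275/366 = €6,013.9344
Total = €7,484.8525

€7,484.85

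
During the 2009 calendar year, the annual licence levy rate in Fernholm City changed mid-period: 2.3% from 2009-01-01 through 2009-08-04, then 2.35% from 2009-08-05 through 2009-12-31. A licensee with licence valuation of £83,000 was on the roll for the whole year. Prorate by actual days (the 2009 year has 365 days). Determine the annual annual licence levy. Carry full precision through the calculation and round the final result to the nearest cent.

£1,925.94

2009-01-01 to 2009-08-04: 216 days at 2.3% → £83,000 × 2.3% × 216/365 = £1,129.7096
2009-08-05 to 2009-12-31: 149 days at 2.35% → £83,000 × 2.35% × 149/365 = £796.2315
Total = £1,925.9411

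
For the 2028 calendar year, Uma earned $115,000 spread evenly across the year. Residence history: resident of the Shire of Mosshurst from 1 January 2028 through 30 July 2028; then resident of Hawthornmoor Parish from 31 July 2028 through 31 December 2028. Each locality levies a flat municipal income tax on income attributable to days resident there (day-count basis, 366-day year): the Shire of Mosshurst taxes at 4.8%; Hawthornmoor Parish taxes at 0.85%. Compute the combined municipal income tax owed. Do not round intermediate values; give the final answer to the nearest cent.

The Shire of Mosshurst, 1 January – 30 July 2028: 212 days → $115,000 × 4.8% × 212/366 = $3,197.3770
Hawthornmoor Parish, 31 July – 31 December 2028: 154 days → $115,000 × 0.85% × 154/366 = $411.2978
Total = $3,608.6749

$3,608.67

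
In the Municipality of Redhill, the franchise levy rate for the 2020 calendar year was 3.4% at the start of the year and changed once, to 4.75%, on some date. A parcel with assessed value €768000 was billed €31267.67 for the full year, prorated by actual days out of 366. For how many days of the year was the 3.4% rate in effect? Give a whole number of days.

Let d = days at the first rate; then 366 − d days at the second rate.
€768000 × [3.4%·d + 4.75%·(366−d)] / 366 = €31267.67
Solving gives d = 184, so the new rate took effect on 3 Jul 2020.

184 days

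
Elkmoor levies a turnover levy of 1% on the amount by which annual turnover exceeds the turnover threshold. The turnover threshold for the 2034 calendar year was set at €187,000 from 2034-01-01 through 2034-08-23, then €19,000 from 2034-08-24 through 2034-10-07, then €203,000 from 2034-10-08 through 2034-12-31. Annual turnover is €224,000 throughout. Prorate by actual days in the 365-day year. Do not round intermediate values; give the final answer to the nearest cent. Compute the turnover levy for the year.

€539.86

2034-01-01 to 2034-08-23: 235 days, exemption €187,000 → (€224,000 − €187,000) × 1% × 235/365 = €238.2192
2034-08-24 to 2034-10-07: 45 days, exemption €19,000 → (€224,000 − €19,000) × 1% × 45/365 = €252.7397
2034-10-08 to 2034-12-31: 85 days, exemption €203,000 → (€224,000 − €203,000) × 1% × 85/365 = €48.9041
Total = €539.8630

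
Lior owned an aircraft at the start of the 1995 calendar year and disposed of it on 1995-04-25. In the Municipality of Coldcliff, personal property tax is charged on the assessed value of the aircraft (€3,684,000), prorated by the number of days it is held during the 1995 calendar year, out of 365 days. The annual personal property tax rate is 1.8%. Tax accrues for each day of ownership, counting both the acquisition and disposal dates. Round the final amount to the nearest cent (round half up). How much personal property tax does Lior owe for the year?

€20,892.82

Days held (1995-01-01 to 1995-04-25): 115 out of 365
Tax = €3,684,000 × 1.8% × 115/365 = €20,892.8219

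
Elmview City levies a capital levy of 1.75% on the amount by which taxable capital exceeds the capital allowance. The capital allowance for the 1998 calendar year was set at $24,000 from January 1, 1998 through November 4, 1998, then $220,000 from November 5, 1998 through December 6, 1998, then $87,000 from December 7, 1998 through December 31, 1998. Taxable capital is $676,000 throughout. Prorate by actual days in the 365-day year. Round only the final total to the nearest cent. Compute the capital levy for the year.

$11,033.77

January 1 – November 4, 1998: 308 days, exemption $24,000 → ($676,000 − $24,000) × 1.75% × 308/365 = $9,628.1644
November 5 – December 6, 1998: 32 days, exemption $220,000 → ($676,000 − $220,000) × 1.75% × 32/365 = $699.6164
December 7 – December 31, 1998: 25 days, exemption $87,000 → ($676,000 − $87,000) × 1.75% × 25/365 = $705.9932
Total = $11,033.7740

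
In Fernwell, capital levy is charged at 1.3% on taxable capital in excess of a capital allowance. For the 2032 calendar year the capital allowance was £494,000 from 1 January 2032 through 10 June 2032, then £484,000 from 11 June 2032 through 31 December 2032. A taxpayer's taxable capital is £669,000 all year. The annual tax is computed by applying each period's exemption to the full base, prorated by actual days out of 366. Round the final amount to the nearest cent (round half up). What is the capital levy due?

1 January – 10 June 2032: 162 days, exemption £494,000 → (£669,000 − £494,000) × 1.3% × 162/366 = £1,006.9672
11 June – 31 December 2032: 204 days, exemption £484,000 → (£669,000 − £484,000) × 1.3% × 204/366 = £1,340.4918
Total = £2,347.4590

£2,347.46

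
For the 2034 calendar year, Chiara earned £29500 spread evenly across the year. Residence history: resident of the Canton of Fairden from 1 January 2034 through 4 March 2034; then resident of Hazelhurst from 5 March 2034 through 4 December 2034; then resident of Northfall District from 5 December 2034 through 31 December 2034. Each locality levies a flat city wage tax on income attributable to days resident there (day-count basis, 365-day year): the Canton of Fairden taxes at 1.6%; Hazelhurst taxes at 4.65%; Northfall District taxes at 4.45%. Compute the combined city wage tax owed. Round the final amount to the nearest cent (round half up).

The Canton of Fairden, 1 January – 4 March 2034: 63 days → £29500 × 1.6% × 63/365 = £81.4685
Hazelhurst, 5 March – 4 December 2034: 275 days → £29500 × 4.65% × 275/365 = £1033.5103
Northfall District, 5 December – 31 December 2034: 27 days → £29500 × 4.45% × 27/365 = £97.1075
Total = £1212.0863

£1212.09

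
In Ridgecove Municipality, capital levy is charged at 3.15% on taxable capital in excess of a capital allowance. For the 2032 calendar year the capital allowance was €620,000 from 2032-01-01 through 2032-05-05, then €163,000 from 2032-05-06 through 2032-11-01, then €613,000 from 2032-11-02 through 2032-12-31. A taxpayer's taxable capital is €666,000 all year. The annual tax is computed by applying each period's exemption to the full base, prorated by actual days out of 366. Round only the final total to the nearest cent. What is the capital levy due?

€8,564.90

2032-01-01 to 2032-05-05: 126 days, exemption €620,000 → (€666,000 − €620,000) × 3.15% × 126/366 = €498.8361
2032-05-06 to 2032-11-01: 180 days, exemption €163,000 → (€666,000 − €163,000) × 3.15% × 180/366 = €7,792.3770
2032-11-02 to 2032-12-31: 60 days, exemption €613,000 → (€666,000 − €613,000) × 3.15% × 60/366 = €273.6885
Total = €8,564.9016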